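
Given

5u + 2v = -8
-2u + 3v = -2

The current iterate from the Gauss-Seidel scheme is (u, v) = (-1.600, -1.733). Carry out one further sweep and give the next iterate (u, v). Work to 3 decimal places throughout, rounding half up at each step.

(-0.907, -1.271)

One sweep:
  u = (-8 - (2)·-1.733) / (5) = -0.907
  v = (-2 - (-2)·-0.907) / (3) = -1.271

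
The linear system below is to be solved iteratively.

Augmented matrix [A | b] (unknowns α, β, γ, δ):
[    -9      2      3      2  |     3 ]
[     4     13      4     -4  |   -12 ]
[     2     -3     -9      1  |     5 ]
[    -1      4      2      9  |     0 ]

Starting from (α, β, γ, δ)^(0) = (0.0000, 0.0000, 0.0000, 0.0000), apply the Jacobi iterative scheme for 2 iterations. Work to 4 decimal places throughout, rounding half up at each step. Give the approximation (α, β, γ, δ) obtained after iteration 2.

(-0.7237, -0.6496, -0.3219, 0.4967)

Iteration 1:
  α = (3 - (2)·0.0000 - (3)·0.0000 - (2)·0.0000) / (-9) = -0.3333
  β = (-12 - (4)·0.0000 - (4)·0.0000 - (-4)·0.0000) / (13) = -0.9231
  γ = (5 - (2)·0.0000 - (-3)·0.0000 - (1)·0.0000) / (-9) = -0.5556
  δ = (0 - (-1)·0.0000 - (4)·0.0000 - (2)·0.0000) / (9) = 0.0000
Iteration 2:
  α = (3 - (2)·-0.9231 - (3)·-0.5556 - (2)·0.0000) / (-9) = -0.7237
  β = (-12 - (4)·-0.3333 - (4)·-0.5556 - (-4)·0.0000) / (13) = -0.6496
  γ = (5 - (2)·-0.3333 - (-3)·-0.9231 - (1)·0.0000) / (-9) = -0.3219
  δ = (0 - (-1)·-0.3333 - (4)·-0.9231 - (2)·-0.5556) / (9) = 0.4967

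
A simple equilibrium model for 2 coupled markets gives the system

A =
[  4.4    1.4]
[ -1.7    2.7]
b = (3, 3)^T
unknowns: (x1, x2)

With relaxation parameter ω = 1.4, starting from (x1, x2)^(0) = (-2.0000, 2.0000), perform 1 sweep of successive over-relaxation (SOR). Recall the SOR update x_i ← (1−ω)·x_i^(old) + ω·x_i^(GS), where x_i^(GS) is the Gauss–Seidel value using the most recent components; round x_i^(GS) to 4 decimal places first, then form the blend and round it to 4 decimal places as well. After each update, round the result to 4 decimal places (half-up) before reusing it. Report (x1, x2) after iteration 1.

(0.8637, 1.5169)

Iteration 1:
  x1: GS value = (3 - (1.4)·2.0000) / (4.4) = 0.0455;  x1 ← (1−ω)·-2.0000 + ω·0.0455 = 0.8637
  x2: GS value = (3 - (-1.7)·0.8637) / (2.7) = 1.6549;  x2 ← (1−ω)·2.0000 + ω·1.6549 = 1.5169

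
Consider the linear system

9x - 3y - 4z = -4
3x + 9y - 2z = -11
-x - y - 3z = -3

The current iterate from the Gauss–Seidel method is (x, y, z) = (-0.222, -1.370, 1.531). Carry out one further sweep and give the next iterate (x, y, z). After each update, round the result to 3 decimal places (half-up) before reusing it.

One sweep:
  x = (-4 - (-3)·-1.370 - (-4)·1.531) / (9) = -0.221
  y = (-11 - (3)·-0.221 - (-2)·1.531) / (9) = -0.808
  z = (-3 - (-1)·-0.221 - (-1)·-0.808) / (-3) = 1.343

(-0.221, -0.808, 1.343)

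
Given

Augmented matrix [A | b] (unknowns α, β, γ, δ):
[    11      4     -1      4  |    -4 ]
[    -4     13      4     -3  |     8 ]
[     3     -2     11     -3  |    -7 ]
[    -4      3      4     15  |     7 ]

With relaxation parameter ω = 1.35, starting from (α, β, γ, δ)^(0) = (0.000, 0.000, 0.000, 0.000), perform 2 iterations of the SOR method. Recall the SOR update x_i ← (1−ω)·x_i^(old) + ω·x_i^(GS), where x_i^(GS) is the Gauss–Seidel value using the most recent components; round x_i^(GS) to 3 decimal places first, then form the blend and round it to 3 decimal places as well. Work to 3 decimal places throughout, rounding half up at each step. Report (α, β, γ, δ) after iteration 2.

(-0.923, 0.594, -0.015, -0.023)

Iteration 1:
  α: GS value = (-4 - (4)·0.000 - (-1)·0.000 - (4)·0.000) / (11) = -0.364;  α ← (1−ω)·0.000 + ω·-0.364 = -0.491
  β: GS value = (8 - (-4)·-0.491 - (4)·0.000 - (-3)·0.000) / (13) = 0.464;  β ← (1−ω)·0.000 + ω·0.464 = 0.626
  γ: GS value = (-7 - (3)·-0.491 - (-2)·0.626 - (-3)·0.000) / (11) = -0.389;  γ ← (1−ω)·0.000 + ω·-0.389 = -0.525
  δ: GS value = (7 - (-4)·-0.491 - (3)·0.626 - (4)·-0.525) / (15) = 0.351;  δ ← (1−ω)·0.000 + ω·0.351 = 0.474
Iteration 2:
  α: GS value = (-4 - (4)·0.626 - (-1)·-0.525 - (4)·0.474) / (11) = -0.811;  α ← (1−ω)·-0.491 + ω·-0.811 = -0.923
  β: GS value = (8 - (-4)·-0.923 - (4)·-0.525 - (-3)·0.474) / (13) = 0.602;  β ← (1−ω)·0.626 + ω·0.602 = 0.594
  γ: GS value = (-7 - (3)·-0.923 - (-2)·0.594 - (-3)·0.474) / (11) = -0.147;  γ ← (1−ω)·-0.525 + ω·-0.147 = -0.015
  δ: GS value = (7 - (-4)·-0.923 - (3)·0.594 - (4)·-0.015) / (15) = 0.106;  δ ← (1−ω)·0.474 + ω·0.106 = -0.023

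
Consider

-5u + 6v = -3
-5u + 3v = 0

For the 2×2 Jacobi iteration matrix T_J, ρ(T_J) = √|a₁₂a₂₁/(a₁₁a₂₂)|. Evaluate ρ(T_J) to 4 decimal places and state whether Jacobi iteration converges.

a₁₂a₂₁/(a₁₁a₂₂) = (6)·(-5) / ((-5)·(3)) = 2.000000
ρ = √|2.000000| = √2.000000 = 1.4142
ρ > 1, so Jacobi diverges

1.4142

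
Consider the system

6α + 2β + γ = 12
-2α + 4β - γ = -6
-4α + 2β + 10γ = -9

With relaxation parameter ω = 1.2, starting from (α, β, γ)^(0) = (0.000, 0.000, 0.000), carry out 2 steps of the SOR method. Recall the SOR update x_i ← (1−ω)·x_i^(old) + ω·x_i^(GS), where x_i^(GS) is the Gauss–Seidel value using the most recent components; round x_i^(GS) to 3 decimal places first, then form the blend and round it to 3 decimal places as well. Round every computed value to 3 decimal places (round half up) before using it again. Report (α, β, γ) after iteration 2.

(2.033, -0.461, -0.026)

Iteration 1:
  α: GS value = (12 - (2)·0.000 - (1)·0.000) / (6) = 2.000;  α ← (1−ω)·0.000 + ω·2.000 = 2.400
  β: GS value = (-6 - (-2)·2.400 - (-1)·0.000) / (4) = -0.300;  β ← (1−ω)·0.000 + ω·-0.300 = -0.360
  γ: GS value = (-9 - (-4)·2.400 - (2)·-0.360) / (10) = 0.132;  γ ← (1−ω)·0.000 + ω·0.132 = 0.158
Iteration 2:
  α: GS value = (12 - (2)·-0.360 - (1)·0.158) / (6) = 2.094;  α ← (1−ω)·2.400 + ω·2.094 = 2.033
  β: GS value = (-6 - (-2)·2.033 - (-1)·0.158) / (4) = -0.444;  β ← (1−ω)·-0.360 + ω·-0.444 = -0.461
  γ: GS value = (-9 - (-4)·2.033 - (2)·-0.461) / (10) = 0.005;  γ ← (1−ω)·0.158 + ω·0.005 = -0.026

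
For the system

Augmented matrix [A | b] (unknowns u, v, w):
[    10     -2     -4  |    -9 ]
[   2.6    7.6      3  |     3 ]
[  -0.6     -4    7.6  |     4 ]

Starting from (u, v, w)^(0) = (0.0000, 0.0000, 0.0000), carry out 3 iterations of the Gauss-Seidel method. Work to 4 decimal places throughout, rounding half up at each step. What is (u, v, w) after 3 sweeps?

Iteration 1:
  u = (-9 - (-2)·0.0000 - (-4)·0.0000) / (10) = -0.9000
  v = (3 - (2.6)·-0.9000 - (3)·0.0000) / (7.6) = 0.7026
  w = (4 - (-0.6)·-0.9000 - (-4)·0.7026) / (7.6) = 0.8251
Iteration 2:
  u = (-9 - (-2)·0.7026 - (-4)·0.8251) / (10) = -0.4294
  v = (3 - (2.6)·-0.4294 - (3)·0.8251) / (7.6) = 0.2159
  w = (4 - (-0.6)·-0.4294 - (-4)·0.2159) / (7.6) = 0.6060
Iteration 3:
  u = (-9 - (-2)·0.2159 - (-4)·0.6060) / (10) = -0.6144
  v = (3 - (2.6)·-0.6144 - (3)·0.6060) / (7.6) = 0.3657
  w = (4 - (-0.6)·-0.6144 - (-4)·0.3657) / (7.6) = 0.6703

(-0.6144, 0.3657, 0.6703)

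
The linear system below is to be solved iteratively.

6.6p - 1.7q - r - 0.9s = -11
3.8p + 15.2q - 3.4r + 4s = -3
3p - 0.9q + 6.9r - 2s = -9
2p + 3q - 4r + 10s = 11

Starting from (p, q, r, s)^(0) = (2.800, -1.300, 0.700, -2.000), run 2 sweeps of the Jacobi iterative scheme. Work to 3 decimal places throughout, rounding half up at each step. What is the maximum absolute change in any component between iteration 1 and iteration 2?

Iteration 1:
  p = (-11 - (-1.7)·-1.300 - (-1)·0.700 - (-0.9)·-2.000) / (6.6) = -2.168
  q = (-3 - (3.8)·2.800 - (-3.4)·0.700 - (4)·-2.000) / (15.2) = -0.214
  r = (-9 - (3)·2.800 - (-0.9)·-1.300 - (-2)·-2.000) / (6.9) = -3.271
  s = (11 - (2)·2.800 - (3)·-1.300 - (-4)·0.700) / (10) = 1.210
Iteration 2:
  p = (-11 - (-1.7)·-0.214 - (-1)·-3.271 - (-0.9)·1.210) / (6.6) = -2.052
  q = (-3 - (3.8)·-2.168 - (-3.4)·-3.271 - (4)·1.210) / (15.2) = -0.705
  r = (-9 - (3)·-2.168 - (-0.9)·-0.214 - (-2)·1.210) / (6.9) = -0.039
  s = (11 - (2)·-2.168 - (3)·-0.214 - (-4)·-3.271) / (10) = 0.289
Change: (0.116, -0.491, 3.232, -0.921) → max |·| = 3.232

3.232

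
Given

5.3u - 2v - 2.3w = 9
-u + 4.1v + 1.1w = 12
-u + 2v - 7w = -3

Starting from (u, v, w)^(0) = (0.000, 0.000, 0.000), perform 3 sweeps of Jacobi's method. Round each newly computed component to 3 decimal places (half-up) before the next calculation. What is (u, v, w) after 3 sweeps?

Iteration 1:
  u = (9 - (-2)·0.000 - (-2.3)·0.000) / (5.3) = 1.698
  v = (12 - (-1)·0.000 - (1.1)·0.000) / (4.1) = 2.927
  w = (-3 - (-1)·0.000 - (2)·0.000) / (-7) = 0.429
Iteration 2:
  u = (9 - (-2)·2.927 - (-2.3)·0.429) / (5.3) = 2.989
  v = (12 - (-1)·1.698 - (1.1)·0.429) / (4.1) = 3.226
  w = (-3 - (-1)·1.698 - (2)·2.927) / (-7) = 1.022
Iteration 3:
  u = (9 - (-2)·3.226 - (-2.3)·1.022) / (5.3) = 3.359
  v = (12 - (-1)·2.989 - (1.1)·1.022) / (4.1) = 3.382
  w = (-3 - (-1)·2.989 - (2)·3.226) / (-7) = 0.923

(3.359, 3.382, 0.923)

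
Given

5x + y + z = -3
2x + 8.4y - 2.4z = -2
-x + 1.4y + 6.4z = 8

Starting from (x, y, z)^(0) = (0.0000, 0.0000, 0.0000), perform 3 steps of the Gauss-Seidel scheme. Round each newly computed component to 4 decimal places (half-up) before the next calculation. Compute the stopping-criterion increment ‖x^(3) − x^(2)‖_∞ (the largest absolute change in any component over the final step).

0.0538

Iteration 1:
  x = (-3 - (1)·0.0000 - (1)·0.0000) / (5) = -0.6000
  y = (-2 - (2)·-0.6000 - (-2.4)·0.0000) / (8.4) = -0.0952
  z = (8 - (-1)·-0.6000 - (1.4)·-0.0952) / (6.4) = 1.1771
Iteration 2:
  x = (-3 - (1)·-0.0952 - (1)·1.1771) / (5) = -0.8164
  y = (-2 - (2)·-0.8164 - (-2.4)·1.1771) / (8.4) = 0.2926
  z = (8 - (-1)·-0.8164 - (1.4)·0.2926) / (6.4) = 1.0584
Iteration 3:
  x = (-3 - (1)·0.2926 - (1)·1.0584) / (5) = -0.8702
  y = (-2 - (2)·-0.8702 - (-2.4)·1.0584) / (8.4) = 0.2715
  z = (8 - (-1)·-0.8702 - (1.4)·0.2715) / (6.4) = 1.0546
Change: (-0.0538, -0.0211, -0.0038) → max |·| = 0.0538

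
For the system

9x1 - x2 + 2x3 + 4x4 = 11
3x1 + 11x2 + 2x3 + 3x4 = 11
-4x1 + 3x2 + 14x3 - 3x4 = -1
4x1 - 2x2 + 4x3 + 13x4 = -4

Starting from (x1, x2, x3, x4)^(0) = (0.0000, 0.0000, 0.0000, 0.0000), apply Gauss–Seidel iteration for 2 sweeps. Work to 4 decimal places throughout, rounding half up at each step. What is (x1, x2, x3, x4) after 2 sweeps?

(1.5431, 0.7245, 0.0808, -0.6959)

Iteration 1:
  x1 = (11 - (-1)·0.0000 - (2)·0.0000 - (4)·0.0000) / (9) = 1.2222
  x2 = (11 - (3)·1.2222 - (2)·0.0000 - (3)·0.0000) / (11) = 0.6667
  x3 = (-1 - (-4)·1.2222 - (3)·0.6667 - (-3)·0.0000) / (14) = 0.1349
  x4 = (-4 - (4)·1.2222 - (-2)·0.6667 - (4)·0.1349) / (13) = -0.6227
Iteration 2:
  x1 = (11 - (-1)·0.6667 - (2)·0.1349 - (4)·-0.6227) / (9) = 1.5431
  x2 = (11 - (3)·1.5431 - (2)·0.1349 - (3)·-0.6227) / (11) = 0.7245
  x3 = (-1 - (-4)·1.5431 - (3)·0.7245 - (-3)·-0.6227) / (14) = 0.0808
  x4 = (-4 - (4)·1.5431 - (-2)·0.7245 - (4)·0.0808) / (13) = -0.6959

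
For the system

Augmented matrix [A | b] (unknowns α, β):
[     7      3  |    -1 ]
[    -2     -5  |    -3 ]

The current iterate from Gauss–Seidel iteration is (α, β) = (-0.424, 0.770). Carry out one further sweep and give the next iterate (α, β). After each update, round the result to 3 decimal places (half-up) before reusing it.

One sweep:
  α = (-1 - (3)·0.770) / (7) = -0.473
  β = (-3 - (-2)·-0.473) / (-5) = 0.789

(-0.473, 0.789)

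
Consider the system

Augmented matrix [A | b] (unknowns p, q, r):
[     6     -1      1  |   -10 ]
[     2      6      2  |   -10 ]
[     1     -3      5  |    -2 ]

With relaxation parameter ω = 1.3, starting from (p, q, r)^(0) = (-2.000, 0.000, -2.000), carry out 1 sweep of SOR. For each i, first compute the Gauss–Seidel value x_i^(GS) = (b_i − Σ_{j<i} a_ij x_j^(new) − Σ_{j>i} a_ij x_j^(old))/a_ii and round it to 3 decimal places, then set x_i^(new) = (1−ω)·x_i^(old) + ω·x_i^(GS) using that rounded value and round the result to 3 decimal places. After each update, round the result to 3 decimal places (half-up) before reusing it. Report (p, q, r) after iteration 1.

Iteration 1:
  p: GS value = (-10 - (-1)·0.000 - (1)·-2.000) / (6) = -1.333;  p ← (1−ω)·-2.000 + ω·-1.333 = -1.133
  q: GS value = (-10 - (2)·-1.133 - (2)·-2.000) / (6) = -0.622;  q ← (1−ω)·0.000 + ω·-0.622 = -0.809
  r: GS value = (-2 - (1)·-1.133 - (-3)·-0.809) / (5) = -0.659;  r ← (1−ω)·-2.000 + ω·-0.659 = -0.257

(-1.133, -0.809, -0.257)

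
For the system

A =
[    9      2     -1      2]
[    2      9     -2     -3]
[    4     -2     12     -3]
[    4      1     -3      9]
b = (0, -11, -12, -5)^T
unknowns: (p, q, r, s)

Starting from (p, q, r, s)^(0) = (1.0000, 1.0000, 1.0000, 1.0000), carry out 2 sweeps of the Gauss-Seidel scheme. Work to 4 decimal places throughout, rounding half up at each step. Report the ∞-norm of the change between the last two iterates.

1.0295

Iteration 1:
  p = (0 - (2)·1.0000 - (-1)·1.0000 - (2)·1.0000) / (9) = -0.3333
  q = (-11 - (2)·-0.3333 - (-2)·1.0000 - (-3)·1.0000) / (9) = -0.5926
  r = (-12 - (4)·-0.3333 - (-2)·-0.5926 - (-3)·1.0000) / (12) = -0.7377
  s = (-5 - (4)·-0.3333 - (1)·-0.5926 - (-3)·-0.7377) / (9) = -0.5875
Iteration 2:
  p = (0 - (2)·-0.5926 - (-1)·-0.7377 - (2)·-0.5875) / (9) = 0.1803
  q = (-11 - (2)·0.1803 - (-2)·-0.7377 - (-3)·-0.5875) / (9) = -1.6221
  r = (-12 - (4)·0.1803 - (-2)·-1.6221 - (-3)·-0.5875) / (12) = -1.4773
  s = (-5 - (4)·0.1803 - (1)·-1.6221 - (-3)·-1.4773) / (9) = -0.9479
Change: (0.5136, -1.0295, -0.7396, -0.3604) → max |·| = 1.0295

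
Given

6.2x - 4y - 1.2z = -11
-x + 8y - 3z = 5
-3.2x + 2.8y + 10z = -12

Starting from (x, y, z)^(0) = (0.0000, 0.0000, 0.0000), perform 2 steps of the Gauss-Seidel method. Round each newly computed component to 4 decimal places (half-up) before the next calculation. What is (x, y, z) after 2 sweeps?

(-1.8781, -0.3150, -1.7128)

Iteration 1:
  x = (-11 - (-4)·0.0000 - (-1.2)·0.0000) / (6.2) = -1.7742
  y = (5 - (-1)·-1.7742 - (-3)·0.0000) / (8) = 0.4032
  z = (-12 - (-3.2)·-1.7742 - (2.8)·0.4032) / (10) = -1.8806
Iteration 2:
  x = (-11 - (-4)·0.4032 - (-1.2)·-1.8806) / (6.2) = -1.8781
  y = (5 - (-1)·-1.8781 - (-3)·-1.8806) / (8) = -0.3150
  z = (-12 - (-3.2)·-1.8781 - (2.8)·-0.3150) / (10) = -1.7128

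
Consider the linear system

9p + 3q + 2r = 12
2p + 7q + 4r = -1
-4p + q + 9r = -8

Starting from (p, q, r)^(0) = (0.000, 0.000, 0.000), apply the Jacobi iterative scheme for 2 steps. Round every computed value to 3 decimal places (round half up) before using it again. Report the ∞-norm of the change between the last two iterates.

0.608

Iteration 1:
  p = (12 - (3)·0.000 - (2)·0.000) / (9) = 1.333
  q = (-1 - (2)·0.000 - (4)·0.000) / (7) = -0.143
  r = (-8 - (-4)·0.000 - (1)·0.000) / (9) = -0.889
Iteration 2:
  p = (12 - (3)·-0.143 - (2)·-0.889) / (9) = 1.579
  q = (-1 - (2)·1.333 - (4)·-0.889) / (7) = -0.016
  r = (-8 - (-4)·1.333 - (1)·-0.143) / (9) = -0.281
Change: (0.246, 0.127, 0.608) → max |·| = 0.608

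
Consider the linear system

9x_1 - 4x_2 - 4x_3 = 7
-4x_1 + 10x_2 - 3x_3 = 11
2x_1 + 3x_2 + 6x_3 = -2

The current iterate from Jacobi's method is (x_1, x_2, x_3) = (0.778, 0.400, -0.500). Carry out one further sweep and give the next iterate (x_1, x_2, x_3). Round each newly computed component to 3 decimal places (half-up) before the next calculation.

One sweep:
  x_1 = (7 - (-4)·0.400 - (-4)·-0.500) / (9) = 0.733
  x_2 = (11 - (-4)·0.778 - (-3)·-0.500) / (10) = 1.261
  x_3 = (-2 - (2)·0.778 - (3)·0.400) / (6) = -0.793

(0.733, 1.261, -0.793)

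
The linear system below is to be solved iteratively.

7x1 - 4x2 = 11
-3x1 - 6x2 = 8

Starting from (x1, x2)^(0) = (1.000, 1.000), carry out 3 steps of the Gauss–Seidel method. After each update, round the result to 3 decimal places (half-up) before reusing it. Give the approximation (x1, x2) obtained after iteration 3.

Iteration 1:
  x1 = (11 - (-4)·1.000) / (7) = 2.143
  x2 = (8 - (-3)·2.143) / (-6) = -2.405
Iteration 2:
  x1 = (11 - (-4)·-2.405) / (7) = 0.197
  x2 = (8 - (-3)·0.197) / (-6) = -1.432
Iteration 3:
  x1 = (11 - (-4)·-1.432) / (7) = 0.753
  x2 = (8 - (-3)·0.753) / (-6) = -1.710

(0.753, -1.710)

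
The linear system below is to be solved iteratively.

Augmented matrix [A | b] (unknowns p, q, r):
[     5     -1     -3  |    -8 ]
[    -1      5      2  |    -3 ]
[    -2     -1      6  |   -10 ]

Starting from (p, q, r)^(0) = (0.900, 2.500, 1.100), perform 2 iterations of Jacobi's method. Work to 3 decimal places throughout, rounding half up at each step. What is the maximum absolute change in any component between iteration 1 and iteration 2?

1.902

Iteration 1:
  p = (-8 - (-1)·2.500 - (-3)·1.100) / (5) = -0.440
  q = (-3 - (-1)·0.900 - (2)·1.100) / (5) = -0.860
  r = (-10 - (-2)·0.900 - (-1)·2.500) / (6) = -0.950
Iteration 2:
  p = (-8 - (-1)·-0.860 - (-3)·-0.950) / (5) = -2.342
  q = (-3 - (-1)·-0.440 - (2)·-0.950) / (5) = -0.308
  r = (-10 - (-2)·-0.440 - (-1)·-0.860) / (6) = -1.957
Change: (-1.902, 0.552, -1.007) → max |·| = 1.902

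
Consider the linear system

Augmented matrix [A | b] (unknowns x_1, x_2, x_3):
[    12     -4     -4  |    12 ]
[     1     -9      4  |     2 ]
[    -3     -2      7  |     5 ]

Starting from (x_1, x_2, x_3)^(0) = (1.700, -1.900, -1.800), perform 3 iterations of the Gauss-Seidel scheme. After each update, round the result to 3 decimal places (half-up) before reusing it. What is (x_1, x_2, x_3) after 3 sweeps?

(1.347, 0.389, 1.403)

Iteration 1:
  x_1 = (12 - (-4)·-1.900 - (-4)·-1.800) / (12) = -0.233
  x_2 = (2 - (1)·-0.233 - (4)·-1.800) / (-9) = -1.048
  x_3 = (5 - (-3)·-0.233 - (-2)·-1.048) / (7) = 0.315
Iteration 2:
  x_1 = (12 - (-4)·-1.048 - (-4)·0.315) / (12) = 0.756
  x_2 = (2 - (1)·0.756 - (4)·0.315) / (-9) = 0.002
  x_3 = (5 - (-3)·0.756 - (-2)·0.002) / (7) = 1.039
Iteration 3:
  x_1 = (12 - (-4)·0.002 - (-4)·1.039) / (12) = 1.347
  x_2 = (2 - (1)·1.347 - (4)·1.039) / (-9) = 0.389
  x_3 = (5 - (-3)·1.347 - (-2)·0.389) / (7) = 1.403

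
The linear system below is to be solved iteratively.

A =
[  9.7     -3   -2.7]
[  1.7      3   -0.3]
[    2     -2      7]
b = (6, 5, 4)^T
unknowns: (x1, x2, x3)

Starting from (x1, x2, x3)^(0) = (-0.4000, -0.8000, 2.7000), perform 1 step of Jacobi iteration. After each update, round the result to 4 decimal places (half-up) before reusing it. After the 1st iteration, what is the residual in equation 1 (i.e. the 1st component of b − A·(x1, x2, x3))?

Iteration 1:
  x1 = (6 - (-3)·-0.8000 - (-2.7)·2.7000) / (9.7) = 1.1227
  x2 = (5 - (1.7)·-0.4000 - (-0.3)·2.7000) / (3) = 2.1633
  x3 = (4 - (2)·-0.4000 - (-2)·-0.8000) / (7) = 0.4571
Residual b − A·x = (2.8339, -3.2614, 2.8815)

2.8339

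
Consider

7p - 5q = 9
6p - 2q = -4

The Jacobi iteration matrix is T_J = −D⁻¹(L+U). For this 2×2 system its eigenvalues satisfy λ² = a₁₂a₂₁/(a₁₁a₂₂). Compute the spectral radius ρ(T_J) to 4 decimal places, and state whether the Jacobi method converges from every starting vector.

1.4639

a₁₂a₂₁/(a₁₁a₂₂) = (-5)·(6) / ((7)·(-2)) = 2.142857
ρ = √|2.142857| = √2.142857 = 1.4639
ρ > 1, so Jacobi diverges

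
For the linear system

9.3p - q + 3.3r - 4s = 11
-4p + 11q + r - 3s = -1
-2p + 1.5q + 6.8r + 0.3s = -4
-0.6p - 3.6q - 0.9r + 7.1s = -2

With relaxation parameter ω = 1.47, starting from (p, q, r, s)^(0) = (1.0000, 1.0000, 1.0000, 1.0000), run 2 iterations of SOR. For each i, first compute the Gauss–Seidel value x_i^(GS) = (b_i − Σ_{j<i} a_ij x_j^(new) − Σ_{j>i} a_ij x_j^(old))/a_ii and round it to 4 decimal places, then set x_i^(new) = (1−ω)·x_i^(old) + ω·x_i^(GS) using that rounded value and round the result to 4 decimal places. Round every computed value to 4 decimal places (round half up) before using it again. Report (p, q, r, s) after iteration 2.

Iteration 1:
  p: GS value = (11 - (-1)·1.0000 - (3.3)·1.0000 - (-4)·1.0000) / (9.3) = 1.3656;  p ← (1−ω)·1.0000 + ω·1.3656 = 1.5374
  q: GS value = (-1 - (-4)·1.5374 - (1)·1.0000 - (-3)·1.0000) / (11) = 0.6500;  q ← (1−ω)·1.0000 + ω·0.6500 = 0.4855
  r: GS value = (-4 - (-2)·1.5374 - (1.5)·0.4855 - (0.3)·1.0000) / (6.8) = -0.2873;  r ← (1−ω)·1.0000 + ω·-0.2873 = -0.8923
  s: GS value = (-2 - (-0.6)·1.5374 - (-3.6)·0.4855 - (-0.9)·-0.8923) / (7.1) = -0.0187;  s ← (1−ω)·1.0000 + ω·-0.0187 = -0.4975
Iteration 2:
  p: GS value = (11 - (-1)·0.4855 - (3.3)·-0.8923 - (-4)·-0.4975) / (9.3) = 1.3376;  p ← (1−ω)·1.5374 + ω·1.3376 = 1.2437
  q: GS value = (-1 - (-4)·1.2437 - (1)·-0.8923 - (-3)·-0.4975) / (11) = 0.3068;  q ← (1−ω)·0.4855 + ω·0.3068 = 0.2228
  r: GS value = (-4 - (-2)·1.2437 - (1.5)·0.2228 - (0.3)·-0.4975) / (6.8) = -0.2496;  r ← (1−ω)·-0.8923 + ω·-0.2496 = 0.0525
  s: GS value = (-2 - (-0.6)·1.2437 - (-3.6)·0.2228 - (-0.9)·0.0525) / (7.1) = -0.0570;  s ← (1−ω)·-0.4975 + ω·-0.0570 = 0.1500

(1.2437, 0.2228, 0.0525, 0.1500)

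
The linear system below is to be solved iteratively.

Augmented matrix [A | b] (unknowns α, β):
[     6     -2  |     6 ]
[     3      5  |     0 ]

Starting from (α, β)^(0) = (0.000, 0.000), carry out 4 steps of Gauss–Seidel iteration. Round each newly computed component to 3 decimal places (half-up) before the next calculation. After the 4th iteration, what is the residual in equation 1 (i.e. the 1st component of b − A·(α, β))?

0.010

Iteration 1:
  α = (6 - (-2)·0.000) / (6) = 1.000
  β = (0 - (3)·1.000) / (5) = -0.600
Iteration 2:
  α = (6 - (-2)·-0.600) / (6) = 0.800
  β = (0 - (3)·0.800) / (5) = -0.480
Iteration 3:
  α = (6 - (-2)·-0.480) / (6) = 0.840
  β = (0 - (3)·0.840) / (5) = -0.504
Iteration 4:
  α = (6 - (-2)·-0.504) / (6) = 0.832
  β = (0 - (3)·0.832) / (5) = -0.499
Residual b − A·x = (0.010, -0.001)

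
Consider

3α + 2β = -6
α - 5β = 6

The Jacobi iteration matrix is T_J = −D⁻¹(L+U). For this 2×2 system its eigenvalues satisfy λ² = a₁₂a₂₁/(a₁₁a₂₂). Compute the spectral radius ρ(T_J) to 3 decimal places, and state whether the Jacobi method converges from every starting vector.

a₁₂a₂₁/(a₁₁a₂₂) = (2)·(1) / ((3)·(-5)) = -0.133333
ρ = √|-0.133333| = √0.133333 = 0.365
ρ < 1, so Jacobi converges

0.365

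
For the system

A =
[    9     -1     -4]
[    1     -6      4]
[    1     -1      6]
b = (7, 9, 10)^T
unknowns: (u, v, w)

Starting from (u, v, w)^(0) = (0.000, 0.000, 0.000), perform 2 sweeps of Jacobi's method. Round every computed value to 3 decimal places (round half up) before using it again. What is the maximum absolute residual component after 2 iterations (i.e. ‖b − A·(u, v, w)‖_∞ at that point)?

0.946

Iteration 1:
  u = (7 - (-1)·0.000 - (-4)·0.000) / (9) = 0.778
  v = (9 - (1)·0.000 - (4)·0.000) / (-6) = -1.500
  w = (10 - (1)·0.000 - (-1)·0.000) / (6) = 1.667
Iteration 2:
  u = (7 - (-1)·-1.500 - (-4)·1.667) / (9) = 1.352
  v = (9 - (1)·0.778 - (4)·1.667) / (-6) = -0.259
  w = (10 - (1)·0.778 - (-1)·-1.500) / (6) = 1.287
Residual b − A·x = (-0.279, 0.946, 0.667); ∞-norm = 0.946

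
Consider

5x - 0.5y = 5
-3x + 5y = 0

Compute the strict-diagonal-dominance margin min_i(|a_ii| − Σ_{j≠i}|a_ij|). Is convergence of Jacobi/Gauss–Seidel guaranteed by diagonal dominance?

row 1: |5| − (0.5) = 4.5
row 2: |5| − (3) = 2
minimum over rows = 2 → strictly diagonally dominant (convergence guaranteed)

2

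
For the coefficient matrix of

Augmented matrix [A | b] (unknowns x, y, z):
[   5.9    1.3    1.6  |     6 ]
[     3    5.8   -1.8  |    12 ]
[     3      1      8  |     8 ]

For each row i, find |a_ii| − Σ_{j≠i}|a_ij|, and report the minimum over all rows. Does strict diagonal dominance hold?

row 1: |5.9| − (1.3+1.6) = 3
row 2: |5.8| − (3+1.8) = 1
row 3: |8| − (3+1) = 4
minimum over rows = 1 → strictly diagonally dominant (convergence guaranteed)

1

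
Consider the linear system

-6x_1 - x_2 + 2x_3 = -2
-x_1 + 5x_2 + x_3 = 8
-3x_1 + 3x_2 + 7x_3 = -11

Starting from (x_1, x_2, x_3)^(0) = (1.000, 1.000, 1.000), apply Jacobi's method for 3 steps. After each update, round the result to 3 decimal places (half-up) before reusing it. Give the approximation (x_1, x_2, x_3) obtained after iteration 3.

(-0.683, 1.917, -2.630)

Iteration 1:
  x_1 = (-2 - (-1)·1.000 - (2)·1.000) / (-6) = 0.500
  x_2 = (8 - (-1)·1.000 - (1)·1.000) / (5) = 1.600
  x_3 = (-11 - (-3)·1.000 - (3)·1.000) / (7) = -1.571
Iteration 2:
  x_1 = (-2 - (-1)·1.600 - (2)·-1.571) / (-6) = -0.457
  x_2 = (8 - (-1)·0.500 - (1)·-1.571) / (5) = 2.014
  x_3 = (-11 - (-3)·0.500 - (3)·1.600) / (7) = -2.043
Iteration 3:
  x_1 = (-2 - (-1)·2.014 - (2)·-2.043) / (-6) = -0.683
  x_2 = (8 - (-1)·-0.457 - (1)·-2.043) / (5) = 1.917
  x_3 = (-11 - (-3)·-0.457 - (3)·2.014) / (7) = -2.630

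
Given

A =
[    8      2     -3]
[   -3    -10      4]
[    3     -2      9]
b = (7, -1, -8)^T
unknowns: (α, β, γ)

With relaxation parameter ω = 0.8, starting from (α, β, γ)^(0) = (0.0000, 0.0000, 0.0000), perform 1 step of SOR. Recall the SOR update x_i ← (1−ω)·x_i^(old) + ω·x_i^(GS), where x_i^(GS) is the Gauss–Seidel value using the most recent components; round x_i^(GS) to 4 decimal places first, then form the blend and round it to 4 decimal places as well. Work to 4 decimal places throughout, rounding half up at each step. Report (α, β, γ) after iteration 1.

(0.7000, -0.0880, -0.9134)

Iteration 1:
  α: GS value = (7 - (2)·0.0000 - (-3)·0.0000) / (8) = 0.8750;  α ← (1−ω)·0.0000 + ω·0.8750 = 0.7000
  β: GS value = (-1 - (-3)·0.7000 - (4)·0.0000) / (-10) = -0.1100;  β ← (1−ω)·0.0000 + ω·-0.1100 = -0.0880
  γ: GS value = (-8 - (3)·0.7000 - (-2)·-0.0880) / (9) = -1.1418;  γ ← (1−ω)·0.0000 + ω·-1.1418 = -0.9134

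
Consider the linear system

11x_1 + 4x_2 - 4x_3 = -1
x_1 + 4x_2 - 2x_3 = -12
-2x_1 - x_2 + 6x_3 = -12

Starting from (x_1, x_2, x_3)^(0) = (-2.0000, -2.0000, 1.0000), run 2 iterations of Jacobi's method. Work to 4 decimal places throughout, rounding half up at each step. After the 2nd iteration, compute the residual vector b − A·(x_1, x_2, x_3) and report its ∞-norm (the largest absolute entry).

Iteration 1:
  x_1 = (-1 - (4)·-2.0000 - (-4)·1.0000) / (11) = 1.0000
  x_2 = (-12 - (1)·-2.0000 - (-2)·1.0000) / (4) = -2.0000
  x_3 = (-12 - (-2)·-2.0000 - (-1)·-2.0000) / (6) = -3.0000
Iteration 2:
  x_1 = (-1 - (4)·-2.0000 - (-4)·-3.0000) / (11) = -0.4545
  x_2 = (-12 - (1)·1.0000 - (-2)·-3.0000) / (4) = -4.7500
  x_3 = (-12 - (-2)·1.0000 - (-1)·-2.0000) / (6) = -2.0000
Residual b − A·x = (14.9995, 3.4545, -5.6590); ∞-norm = 14.9995

14.9995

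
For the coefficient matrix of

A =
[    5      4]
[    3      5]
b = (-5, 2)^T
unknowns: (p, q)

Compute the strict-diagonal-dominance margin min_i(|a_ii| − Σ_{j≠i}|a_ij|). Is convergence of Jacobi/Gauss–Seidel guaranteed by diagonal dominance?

1

row 1: |5| − (4) = 1
row 2: |5| − (3) = 2
minimum over rows = 1 → strictly diagonally dominant (convergence guaranteed)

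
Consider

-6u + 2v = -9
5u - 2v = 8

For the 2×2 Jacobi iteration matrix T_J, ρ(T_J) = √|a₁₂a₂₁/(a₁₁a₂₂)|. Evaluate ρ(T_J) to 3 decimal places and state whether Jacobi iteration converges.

a₁₂a₂₁/(a₁₁a₂₂) = (2)·(5) / ((-6)·(-2)) = 0.833333
ρ = √|0.833333| = √0.833333 = 0.913
ρ < 1, so Jacobi converges

0.913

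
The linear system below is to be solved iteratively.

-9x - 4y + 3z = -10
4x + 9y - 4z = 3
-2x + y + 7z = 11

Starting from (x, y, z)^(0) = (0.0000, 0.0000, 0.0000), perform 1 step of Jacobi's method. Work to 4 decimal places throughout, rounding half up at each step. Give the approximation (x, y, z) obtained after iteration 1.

Iteration 1:
  x = (-10 - (-4)·0.0000 - (3)·0.0000) / (-9) = 1.1111
  y = (3 - (4)·0.0000 - (-4)·0.0000) / (9) = 0.3333
  z = (11 - (-2)·0.0000 - (1)·0.0000) / (7) = 1.5714

(1.1111, 0.3333, 1.5714)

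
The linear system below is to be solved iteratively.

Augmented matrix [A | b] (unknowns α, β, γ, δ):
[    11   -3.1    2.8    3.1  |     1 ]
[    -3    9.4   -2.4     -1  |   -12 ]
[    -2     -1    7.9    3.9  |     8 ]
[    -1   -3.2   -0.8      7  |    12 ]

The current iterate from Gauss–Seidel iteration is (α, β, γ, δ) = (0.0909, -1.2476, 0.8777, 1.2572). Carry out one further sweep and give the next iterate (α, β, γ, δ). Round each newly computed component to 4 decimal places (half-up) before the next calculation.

One sweep:
  α = (1 - (-3.1)·-1.2476 - (2.8)·0.8777 - (3.1)·1.2572) / (11) = -0.8384
  β = (-12 - (-3)·-0.8384 - (-2.4)·0.8777 - (-1)·1.2572) / (9.4) = -1.1863
  γ = (8 - (-2)·-0.8384 - (-1)·-1.1863 - (3.9)·1.2572) / (7.9) = 0.0296
  δ = (12 - (-1)·-0.8384 - (-3.2)·-1.1863 - (-0.8)·0.0296) / (7) = 1.0556

(-0.8384, -1.1863, 0.0296, 1.0556)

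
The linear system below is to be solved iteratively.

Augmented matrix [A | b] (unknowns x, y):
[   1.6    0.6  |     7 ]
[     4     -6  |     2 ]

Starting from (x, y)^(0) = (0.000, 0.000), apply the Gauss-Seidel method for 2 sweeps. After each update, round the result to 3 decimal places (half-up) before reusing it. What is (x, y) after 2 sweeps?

Iteration 1:
  x = (7 - (0.6)·0.000) / (1.6) = 4.375
  y = (2 - (4)·4.375) / (-6) = 2.583
Iteration 2:
  x = (7 - (0.6)·2.583) / (1.6) = 3.406
  y = (2 - (4)·3.406) / (-6) = 1.937

(3.406, 1.937)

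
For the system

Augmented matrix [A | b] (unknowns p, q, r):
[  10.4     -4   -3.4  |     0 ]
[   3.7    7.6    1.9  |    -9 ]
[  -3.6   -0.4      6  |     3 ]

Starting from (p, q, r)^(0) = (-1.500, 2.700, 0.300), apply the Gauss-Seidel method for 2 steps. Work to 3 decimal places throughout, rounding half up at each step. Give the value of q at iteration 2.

Iteration 1:
  p = (0 - (-4)·2.700 - (-3.4)·0.300) / (10.4) = 1.137
  q = (-9 - (3.7)·1.137 - (1.9)·0.300) / (7.6) = -1.813
  r = (3 - (-3.6)·1.137 - (-0.4)·-1.813) / (6) = 1.061
Iteration 2:
  p = (0 - (-4)·-1.813 - (-3.4)·1.061) / (10.4) = -0.350
  q = (-9 - (3.7)·-0.350 - (1.9)·1.061) / (7.6) = -1.279
  r = (3 - (-3.6)·-0.350 - (-0.4)·-1.279) / (6) = 0.205

-1.279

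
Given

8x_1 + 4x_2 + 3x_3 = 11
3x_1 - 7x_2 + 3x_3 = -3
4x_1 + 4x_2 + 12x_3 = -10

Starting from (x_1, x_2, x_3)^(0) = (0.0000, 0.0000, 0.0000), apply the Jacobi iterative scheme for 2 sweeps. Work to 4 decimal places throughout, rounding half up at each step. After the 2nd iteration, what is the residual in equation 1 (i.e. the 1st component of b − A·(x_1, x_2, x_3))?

0.8751

Iteration 1:
  x_1 = (11 - (4)·0.0000 - (3)·0.0000) / (8) = 1.3750
  x_2 = (-3 - (3)·0.0000 - (3)·0.0000) / (-7) = 0.4286
  x_3 = (-10 - (4)·0.0000 - (4)·0.0000) / (12) = -0.8333
Iteration 2:
  x_1 = (11 - (4)·0.4286 - (3)·-0.8333) / (8) = 1.4732
  x_2 = (-3 - (3)·1.3750 - (3)·-0.8333) / (-7) = 0.6607
  x_3 = (-10 - (4)·1.3750 - (4)·0.4286) / (12) = -1.4345
Residual b − A·x = (0.8751, 1.5088, -1.3216)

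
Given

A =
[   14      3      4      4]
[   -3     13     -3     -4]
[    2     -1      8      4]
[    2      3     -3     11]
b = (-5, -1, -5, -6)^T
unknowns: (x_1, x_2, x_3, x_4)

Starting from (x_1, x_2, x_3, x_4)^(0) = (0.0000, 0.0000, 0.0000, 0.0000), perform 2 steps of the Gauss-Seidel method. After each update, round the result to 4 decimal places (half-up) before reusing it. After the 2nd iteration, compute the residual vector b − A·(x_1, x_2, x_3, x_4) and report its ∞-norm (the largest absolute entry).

0.7024

Iteration 1:
  x_1 = (-5 - (3)·0.0000 - (4)·0.0000 - (4)·0.0000) / (14) = -0.3571
  x_2 = (-1 - (-3)·-0.3571 - (-3)·0.0000 - (-4)·0.0000) / (13) = -0.1593
  x_3 = (-5 - (2)·-0.3571 - (-1)·-0.1593 - (4)·0.0000) / (8) = -0.5556
  x_4 = (-6 - (2)·-0.3571 - (3)·-0.1593 - (-3)·-0.5556) / (11) = -0.5886
Iteration 2:
  x_1 = (-5 - (3)·-0.1593 - (4)·-0.5556 - (4)·-0.5886) / (14) = 0.0039
  x_2 = (-1 - (-3)·0.0039 - (-3)·-0.5556 - (-4)·-0.5886) / (13) = -0.3853
  x_3 = (-5 - (2)·0.0039 - (-1)·-0.3853 - (4)·-0.5886) / (8) = -0.3798
  x_4 = (-6 - (2)·0.0039 - (3)·-0.3853 - (-3)·-0.3798) / (11) = -0.5447
Residual b − A·x = (-0.2007, 0.7024, -0.1759, 0.0004); ∞-norm = 0.7024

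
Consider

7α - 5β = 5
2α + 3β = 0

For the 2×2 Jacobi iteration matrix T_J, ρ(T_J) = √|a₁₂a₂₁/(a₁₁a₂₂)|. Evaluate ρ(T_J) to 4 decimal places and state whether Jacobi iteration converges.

a₁₂a₂₁/(a₁₁a₂₂) = (-5)·(2) / ((7)·(3)) = -0.476190
ρ = √|-0.476190| = √0.476190 = 0.6901
ρ < 1, so Jacobi converges

0.6901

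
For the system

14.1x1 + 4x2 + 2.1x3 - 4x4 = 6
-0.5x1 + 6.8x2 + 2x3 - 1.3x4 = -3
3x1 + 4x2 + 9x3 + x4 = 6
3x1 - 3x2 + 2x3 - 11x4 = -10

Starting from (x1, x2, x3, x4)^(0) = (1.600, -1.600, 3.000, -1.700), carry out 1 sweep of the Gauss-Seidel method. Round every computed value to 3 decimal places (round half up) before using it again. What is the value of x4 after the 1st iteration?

Iteration 1:
  x1 = (6 - (4)·-1.600 - (2.1)·3.000 - (-4)·-1.700) / (14.1) = -0.050
  x2 = (-3 - (-0.5)·-0.050 - (2)·3.000 - (-1.3)·-1.700) / (6.8) = -1.652
  x3 = (6 - (3)·-0.050 - (4)·-1.652 - (1)·-1.700) / (9) = 1.606
  x4 = (-10 - (3)·-0.050 - (-3)·-1.652 - (2)·1.606) / (-11) = 1.638

1.638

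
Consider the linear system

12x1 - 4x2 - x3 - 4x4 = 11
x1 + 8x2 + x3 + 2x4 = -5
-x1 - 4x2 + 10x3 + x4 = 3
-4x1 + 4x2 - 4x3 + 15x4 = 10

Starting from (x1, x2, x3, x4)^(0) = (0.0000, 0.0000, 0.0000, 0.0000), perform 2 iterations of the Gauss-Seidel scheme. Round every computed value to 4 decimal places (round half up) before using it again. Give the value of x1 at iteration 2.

1.0561

Iteration 1:
  x1 = (11 - (-4)·0.0000 - (-1)·0.0000 - (-4)·0.0000) / (12) = 0.9167
  x2 = (-5 - (1)·0.9167 - (1)·0.0000 - (2)·0.0000) / (8) = -0.7396
  x3 = (3 - (-1)·0.9167 - (-4)·-0.7396 - (1)·0.0000) / (10) = 0.0958
  x4 = (10 - (-4)·0.9167 - (4)·-0.7396 - (-4)·0.0958) / (15) = 1.1339
Iteration 2:
  x1 = (11 - (-4)·-0.7396 - (-1)·0.0958 - (-4)·1.1339) / (12) = 1.0561
  x2 = (-5 - (1)·1.0561 - (1)·0.0958 - (2)·1.1339) / (8) = -1.0525
  x3 = (3 - (-1)·1.0561 - (-4)·-1.0525 - (1)·1.1339) / (10) = -0.1288
  x4 = (10 - (-4)·1.0561 - (4)·-1.0525 - (-4)·-0.1288) / (15) = 1.1946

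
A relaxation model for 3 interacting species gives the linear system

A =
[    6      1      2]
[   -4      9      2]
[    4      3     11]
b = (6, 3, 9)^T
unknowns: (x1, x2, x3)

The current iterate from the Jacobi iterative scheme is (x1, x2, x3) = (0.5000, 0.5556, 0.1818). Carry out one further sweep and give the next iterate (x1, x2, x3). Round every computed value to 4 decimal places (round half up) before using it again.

One sweep:
  x1 = (6 - (1)·0.5556 - (2)·0.1818) / (6) = 0.8468
  x2 = (3 - (-4)·0.5000 - (2)·0.1818) / (9) = 0.5152
  x3 = (9 - (4)·0.5000 - (3)·0.5556) / (11) = 0.4848

(0.8468, 0.5152, 0.4848)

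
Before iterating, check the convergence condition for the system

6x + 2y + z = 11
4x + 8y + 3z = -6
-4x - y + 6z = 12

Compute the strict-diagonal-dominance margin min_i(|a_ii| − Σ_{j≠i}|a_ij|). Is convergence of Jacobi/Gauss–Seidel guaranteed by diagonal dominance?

row 1: |6| − (2+1) = 3
row 2: |8| − (4+3) = 1
row 3: |6| − (4+1) = 1
minimum over rows = 1 → strictly diagonally dominant (convergence guaranteed)

1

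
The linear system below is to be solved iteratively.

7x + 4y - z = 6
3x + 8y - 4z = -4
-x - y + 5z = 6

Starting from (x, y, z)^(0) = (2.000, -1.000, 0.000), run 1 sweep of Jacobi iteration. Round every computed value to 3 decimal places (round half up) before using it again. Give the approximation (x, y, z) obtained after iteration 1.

(1.429, -1.250, 1.400)

Iteration 1:
  x = (6 - (4)·-1.000 - (-1)·0.000) / (7) = 1.429
  y = (-4 - (3)·2.000 - (-4)·0.000) / (8) = -1.250
  z = (6 - (-1)·2.000 - (-1)·-1.000) / (5) = 1.400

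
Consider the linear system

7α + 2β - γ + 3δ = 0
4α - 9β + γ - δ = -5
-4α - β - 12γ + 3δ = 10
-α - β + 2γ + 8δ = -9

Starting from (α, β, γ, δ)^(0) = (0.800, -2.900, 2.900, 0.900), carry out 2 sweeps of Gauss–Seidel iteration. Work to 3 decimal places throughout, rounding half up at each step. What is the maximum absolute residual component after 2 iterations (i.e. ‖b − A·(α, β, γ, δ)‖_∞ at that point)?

Iteration 1:
  α = (0 - (2)·-2.900 - (-1)·2.900 - (3)·0.900) / (7) = 0.857
  β = (-5 - (4)·0.857 - (1)·2.900 - (-1)·0.900) / (-9) = 1.159
  γ = (10 - (-4)·0.857 - (-1)·1.159 - (3)·0.900) / (-12) = -0.991
  δ = (-9 - (-1)·0.857 - (-1)·1.159 - (2)·-0.991) / (8) = -0.625
Iteration 2:
  α = (0 - (2)·1.159 - (-1)·-0.991 - (3)·-0.625) / (7) = -0.205
  β = (-5 - (4)·-0.205 - (1)·-0.991 - (-1)·-0.625) / (-9) = 0.424
  γ = (10 - (-4)·-0.205 - (-1)·0.424 - (3)·-0.625) / (-12) = -0.957
  δ = (-9 - (-1)·-0.205 - (-1)·0.424 - (2)·-0.957) / (8) = -0.858
Residual b − A·x = (2.204, -0.265, 0.694, -0.003); ∞-norm = 2.204

2.204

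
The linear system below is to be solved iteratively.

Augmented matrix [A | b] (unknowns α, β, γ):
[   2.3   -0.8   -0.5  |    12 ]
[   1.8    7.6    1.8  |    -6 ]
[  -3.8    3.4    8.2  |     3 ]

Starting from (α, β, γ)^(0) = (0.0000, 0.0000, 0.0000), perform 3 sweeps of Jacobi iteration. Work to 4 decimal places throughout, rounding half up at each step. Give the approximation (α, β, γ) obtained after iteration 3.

Iteration 1:
  α = (12 - (-0.8)·0.0000 - (-0.5)·0.0000) / (2.3) = 5.2174
  β = (-6 - (1.8)·0.0000 - (1.8)·0.0000) / (7.6) = -0.7895
  γ = (3 - (-3.8)·0.0000 - (3.4)·0.0000) / (8.2) = 0.3659
Iteration 2:
  α = (12 - (-0.8)·-0.7895 - (-0.5)·0.3659) / (2.3) = 5.0223
  β = (-6 - (1.8)·5.2174 - (1.8)·0.3659) / (7.6) = -2.1118
  γ = (3 - (-3.8)·5.2174 - (3.4)·-0.7895) / (8.2) = 3.1110
Iteration 3:
  α = (12 - (-0.8)·-2.1118 - (-0.5)·3.1110) / (2.3) = 5.1592
  β = (-6 - (1.8)·5.0223 - (1.8)·3.1110) / (7.6) = -2.7158
  γ = (3 - (-3.8)·5.0223 - (3.4)·-2.1118) / (8.2) = 3.5689

(5.1592, -2.7158, 3.5689)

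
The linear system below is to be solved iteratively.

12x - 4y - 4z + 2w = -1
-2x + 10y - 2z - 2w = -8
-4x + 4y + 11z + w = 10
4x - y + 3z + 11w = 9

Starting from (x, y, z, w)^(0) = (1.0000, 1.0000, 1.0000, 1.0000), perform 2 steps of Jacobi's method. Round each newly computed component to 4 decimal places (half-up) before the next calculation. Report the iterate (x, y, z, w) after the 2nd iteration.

(0.0773, -0.4985, 1.1086, 0.4253)

Iteration 1:
  x = (-1 - (-4)·1.0000 - (-4)·1.0000 - (2)·1.0000) / (12) = 0.4167
  y = (-8 - (-2)·1.0000 - (-2)·1.0000 - (-2)·1.0000) / (10) = -0.2000
  z = (10 - (-4)·1.0000 - (4)·1.0000 - (1)·1.0000) / (11) = 0.8182
  w = (9 - (4)·1.0000 - (-1)·1.0000 - (3)·1.0000) / (11) = 0.2727
Iteration 2:
  x = (-1 - (-4)·-0.2000 - (-4)·0.8182 - (2)·0.2727) / (12) = 0.0773
  y = (-8 - (-2)·0.4167 - (-2)·0.8182 - (-2)·0.2727) / (10) = -0.4985
  z = (10 - (-4)·0.4167 - (4)·-0.2000 - (1)·0.2727) / (11) = 1.1086
  w = (9 - (4)·0.4167 - (-1)·-0.2000 - (3)·0.8182) / (11) = 0.4253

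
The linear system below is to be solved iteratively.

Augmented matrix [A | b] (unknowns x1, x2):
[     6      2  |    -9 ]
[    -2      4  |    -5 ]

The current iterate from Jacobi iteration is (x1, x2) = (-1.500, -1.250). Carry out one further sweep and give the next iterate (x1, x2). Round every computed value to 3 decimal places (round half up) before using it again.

One sweep:
  x1 = (-9 - (2)·-1.250) / (6) = -1.083
  x2 = (-5 - (-2)·-1.500) / (4) = -2.000

(-1.083, -2.000)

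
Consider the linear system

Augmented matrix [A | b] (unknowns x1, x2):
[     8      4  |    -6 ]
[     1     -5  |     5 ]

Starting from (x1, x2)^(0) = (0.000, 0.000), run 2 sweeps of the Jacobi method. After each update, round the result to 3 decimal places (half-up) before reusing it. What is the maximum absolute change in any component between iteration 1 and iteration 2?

Iteration 1:
  x1 = (-6 - (4)·0.000) / (8) = -0.750
  x2 = (5 - (1)·0.000) / (-5) = -1.000
Iteration 2:
  x1 = (-6 - (4)·-1.000) / (8) = -0.250
  x2 = (5 - (1)·-0.750) / (-5) = -1.150
Change: (0.500, -0.150) → max |·| = 0.500

0.500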